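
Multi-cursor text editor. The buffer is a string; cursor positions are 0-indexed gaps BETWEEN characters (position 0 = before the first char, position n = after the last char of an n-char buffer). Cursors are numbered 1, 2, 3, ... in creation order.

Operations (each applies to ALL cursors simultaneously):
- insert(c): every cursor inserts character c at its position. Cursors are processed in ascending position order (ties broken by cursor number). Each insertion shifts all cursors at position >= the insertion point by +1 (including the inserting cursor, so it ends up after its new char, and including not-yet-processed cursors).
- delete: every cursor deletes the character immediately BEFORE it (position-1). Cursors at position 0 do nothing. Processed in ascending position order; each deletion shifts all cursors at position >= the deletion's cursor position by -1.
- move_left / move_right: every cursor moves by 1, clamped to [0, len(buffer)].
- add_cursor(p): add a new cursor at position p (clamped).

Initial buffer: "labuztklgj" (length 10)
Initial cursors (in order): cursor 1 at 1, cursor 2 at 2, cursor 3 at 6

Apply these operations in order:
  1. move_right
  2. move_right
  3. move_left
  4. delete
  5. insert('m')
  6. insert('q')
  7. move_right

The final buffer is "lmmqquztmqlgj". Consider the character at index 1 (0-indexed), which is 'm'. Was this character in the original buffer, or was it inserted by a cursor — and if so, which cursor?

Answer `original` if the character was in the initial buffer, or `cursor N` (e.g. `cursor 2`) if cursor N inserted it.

Answer: cursor 1

Derivation:
After op 1 (move_right): buffer="labuztklgj" (len 10), cursors c1@2 c2@3 c3@7, authorship ..........
After op 2 (move_right): buffer="labuztklgj" (len 10), cursors c1@3 c2@4 c3@8, authorship ..........
After op 3 (move_left): buffer="labuztklgj" (len 10), cursors c1@2 c2@3 c3@7, authorship ..........
After op 4 (delete): buffer="luztlgj" (len 7), cursors c1@1 c2@1 c3@4, authorship .......
After op 5 (insert('m')): buffer="lmmuztmlgj" (len 10), cursors c1@3 c2@3 c3@7, authorship .12...3...
After op 6 (insert('q')): buffer="lmmqquztmqlgj" (len 13), cursors c1@5 c2@5 c3@10, authorship .1212...33...
After op 7 (move_right): buffer="lmmqquztmqlgj" (len 13), cursors c1@6 c2@6 c3@11, authorship .1212...33...
Authorship (.=original, N=cursor N): . 1 2 1 2 . . . 3 3 . . .
Index 1: author = 1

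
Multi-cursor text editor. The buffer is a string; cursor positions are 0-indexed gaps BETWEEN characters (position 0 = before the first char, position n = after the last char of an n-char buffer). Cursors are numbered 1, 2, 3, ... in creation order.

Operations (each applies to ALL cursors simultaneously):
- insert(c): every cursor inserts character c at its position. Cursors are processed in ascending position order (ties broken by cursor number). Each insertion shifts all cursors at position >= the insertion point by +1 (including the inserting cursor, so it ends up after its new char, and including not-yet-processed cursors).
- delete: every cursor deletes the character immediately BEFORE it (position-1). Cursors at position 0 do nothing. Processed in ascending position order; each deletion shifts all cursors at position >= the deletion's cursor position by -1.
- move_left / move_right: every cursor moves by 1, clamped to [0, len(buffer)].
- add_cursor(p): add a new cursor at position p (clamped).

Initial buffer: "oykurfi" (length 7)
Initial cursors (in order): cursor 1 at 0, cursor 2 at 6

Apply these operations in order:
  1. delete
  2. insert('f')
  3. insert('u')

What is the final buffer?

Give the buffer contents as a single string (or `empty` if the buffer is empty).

After op 1 (delete): buffer="oykuri" (len 6), cursors c1@0 c2@5, authorship ......
After op 2 (insert('f')): buffer="foykurfi" (len 8), cursors c1@1 c2@7, authorship 1.....2.
After op 3 (insert('u')): buffer="fuoykurfui" (len 10), cursors c1@2 c2@9, authorship 11.....22.

Answer: fuoykurfui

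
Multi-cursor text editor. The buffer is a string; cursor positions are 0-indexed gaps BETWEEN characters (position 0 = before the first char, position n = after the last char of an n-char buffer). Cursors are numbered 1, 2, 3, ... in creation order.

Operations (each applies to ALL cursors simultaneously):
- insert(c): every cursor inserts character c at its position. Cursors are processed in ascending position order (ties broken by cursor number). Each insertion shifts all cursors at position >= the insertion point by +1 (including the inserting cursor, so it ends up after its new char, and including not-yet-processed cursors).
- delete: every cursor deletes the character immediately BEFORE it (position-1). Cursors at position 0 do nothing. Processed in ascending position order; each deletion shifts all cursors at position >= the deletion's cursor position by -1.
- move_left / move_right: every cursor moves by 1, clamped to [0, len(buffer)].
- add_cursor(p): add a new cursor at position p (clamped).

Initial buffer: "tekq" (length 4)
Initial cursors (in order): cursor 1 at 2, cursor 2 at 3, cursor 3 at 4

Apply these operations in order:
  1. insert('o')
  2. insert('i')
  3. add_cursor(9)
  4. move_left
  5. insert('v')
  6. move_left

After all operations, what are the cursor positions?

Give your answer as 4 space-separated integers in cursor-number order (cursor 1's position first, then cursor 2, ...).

Answer: 3 7 12 10

Derivation:
After op 1 (insert('o')): buffer="teokoqo" (len 7), cursors c1@3 c2@5 c3@7, authorship ..1.2.3
After op 2 (insert('i')): buffer="teoikoiqoi" (len 10), cursors c1@4 c2@7 c3@10, authorship ..11.22.33
After op 3 (add_cursor(9)): buffer="teoikoiqoi" (len 10), cursors c1@4 c2@7 c4@9 c3@10, authorship ..11.22.33
After op 4 (move_left): buffer="teoikoiqoi" (len 10), cursors c1@3 c2@6 c4@8 c3@9, authorship ..11.22.33
After op 5 (insert('v')): buffer="teovikoviqvovi" (len 14), cursors c1@4 c2@8 c4@11 c3@13, authorship ..111.222.4333
After op 6 (move_left): buffer="teovikoviqvovi" (len 14), cursors c1@3 c2@7 c4@10 c3@12, authorship ..111.222.4333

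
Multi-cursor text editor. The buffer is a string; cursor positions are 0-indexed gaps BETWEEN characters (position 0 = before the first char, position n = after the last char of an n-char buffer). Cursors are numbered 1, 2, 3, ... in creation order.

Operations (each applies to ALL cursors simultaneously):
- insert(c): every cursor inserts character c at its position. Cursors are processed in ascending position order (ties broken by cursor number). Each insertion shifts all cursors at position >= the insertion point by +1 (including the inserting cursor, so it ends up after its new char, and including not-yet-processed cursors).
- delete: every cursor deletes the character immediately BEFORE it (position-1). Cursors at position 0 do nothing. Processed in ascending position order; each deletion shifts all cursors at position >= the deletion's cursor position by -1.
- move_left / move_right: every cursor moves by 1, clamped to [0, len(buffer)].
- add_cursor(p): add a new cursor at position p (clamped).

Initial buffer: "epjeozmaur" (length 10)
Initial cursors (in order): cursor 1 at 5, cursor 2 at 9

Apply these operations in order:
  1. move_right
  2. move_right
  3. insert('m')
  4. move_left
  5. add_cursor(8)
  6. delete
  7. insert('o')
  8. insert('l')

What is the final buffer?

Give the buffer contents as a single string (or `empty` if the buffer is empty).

Answer: epjeozoollauolm

Derivation:
After op 1 (move_right): buffer="epjeozmaur" (len 10), cursors c1@6 c2@10, authorship ..........
After op 2 (move_right): buffer="epjeozmaur" (len 10), cursors c1@7 c2@10, authorship ..........
After op 3 (insert('m')): buffer="epjeozmmaurm" (len 12), cursors c1@8 c2@12, authorship .......1...2
After op 4 (move_left): buffer="epjeozmmaurm" (len 12), cursors c1@7 c2@11, authorship .......1...2
After op 5 (add_cursor(8)): buffer="epjeozmmaurm" (len 12), cursors c1@7 c3@8 c2@11, authorship .......1...2
After op 6 (delete): buffer="epjeozaum" (len 9), cursors c1@6 c3@6 c2@8, authorship ........2
After op 7 (insert('o')): buffer="epjeozooauom" (len 12), cursors c1@8 c3@8 c2@11, authorship ......13..22
After op 8 (insert('l')): buffer="epjeozoollauolm" (len 15), cursors c1@10 c3@10 c2@14, authorship ......1313..222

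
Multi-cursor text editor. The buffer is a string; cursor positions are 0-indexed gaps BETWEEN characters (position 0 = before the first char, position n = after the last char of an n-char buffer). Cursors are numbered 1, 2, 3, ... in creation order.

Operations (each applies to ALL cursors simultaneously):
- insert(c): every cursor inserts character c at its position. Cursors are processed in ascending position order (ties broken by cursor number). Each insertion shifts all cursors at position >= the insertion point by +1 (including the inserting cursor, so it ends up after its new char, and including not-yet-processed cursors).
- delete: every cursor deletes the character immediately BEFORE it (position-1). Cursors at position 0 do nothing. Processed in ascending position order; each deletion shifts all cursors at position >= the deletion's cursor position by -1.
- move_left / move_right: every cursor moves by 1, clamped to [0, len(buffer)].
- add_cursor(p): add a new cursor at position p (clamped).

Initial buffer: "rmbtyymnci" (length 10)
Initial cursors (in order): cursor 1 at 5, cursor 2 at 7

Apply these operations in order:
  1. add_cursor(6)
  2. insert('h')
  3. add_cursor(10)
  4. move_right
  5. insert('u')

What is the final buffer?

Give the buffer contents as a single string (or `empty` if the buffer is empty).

Answer: rmbtyhyuhmuhnuuci

Derivation:
After op 1 (add_cursor(6)): buffer="rmbtyymnci" (len 10), cursors c1@5 c3@6 c2@7, authorship ..........
After op 2 (insert('h')): buffer="rmbtyhyhmhnci" (len 13), cursors c1@6 c3@8 c2@10, authorship .....1.3.2...
After op 3 (add_cursor(10)): buffer="rmbtyhyhmhnci" (len 13), cursors c1@6 c3@8 c2@10 c4@10, authorship .....1.3.2...
After op 4 (move_right): buffer="rmbtyhyhmhnci" (len 13), cursors c1@7 c3@9 c2@11 c4@11, authorship .....1.3.2...
After op 5 (insert('u')): buffer="rmbtyhyuhmuhnuuci" (len 17), cursors c1@8 c3@11 c2@15 c4@15, authorship .....1.13.32.24..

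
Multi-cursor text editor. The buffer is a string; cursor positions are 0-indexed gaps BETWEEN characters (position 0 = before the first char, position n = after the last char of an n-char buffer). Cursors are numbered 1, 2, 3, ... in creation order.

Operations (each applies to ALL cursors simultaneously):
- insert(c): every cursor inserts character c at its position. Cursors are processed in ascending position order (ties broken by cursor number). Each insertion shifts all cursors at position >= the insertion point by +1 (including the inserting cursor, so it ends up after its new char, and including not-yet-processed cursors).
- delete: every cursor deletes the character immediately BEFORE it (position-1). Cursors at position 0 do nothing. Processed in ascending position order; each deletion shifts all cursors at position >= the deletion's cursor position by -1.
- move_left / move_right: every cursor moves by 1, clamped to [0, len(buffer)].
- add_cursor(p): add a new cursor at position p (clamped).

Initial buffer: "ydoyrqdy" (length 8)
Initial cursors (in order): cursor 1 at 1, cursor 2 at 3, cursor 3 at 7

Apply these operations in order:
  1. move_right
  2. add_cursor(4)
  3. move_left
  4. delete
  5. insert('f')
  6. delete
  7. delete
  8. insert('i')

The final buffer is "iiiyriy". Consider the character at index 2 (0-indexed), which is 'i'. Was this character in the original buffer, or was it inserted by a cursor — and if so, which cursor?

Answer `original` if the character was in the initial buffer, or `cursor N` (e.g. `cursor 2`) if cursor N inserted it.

Answer: cursor 4

Derivation:
After op 1 (move_right): buffer="ydoyrqdy" (len 8), cursors c1@2 c2@4 c3@8, authorship ........
After op 2 (add_cursor(4)): buffer="ydoyrqdy" (len 8), cursors c1@2 c2@4 c4@4 c3@8, authorship ........
After op 3 (move_left): buffer="ydoyrqdy" (len 8), cursors c1@1 c2@3 c4@3 c3@7, authorship ........
After op 4 (delete): buffer="yrqy" (len 4), cursors c1@0 c2@0 c4@0 c3@3, authorship ....
After op 5 (insert('f')): buffer="fffyrqfy" (len 8), cursors c1@3 c2@3 c4@3 c3@7, authorship 124...3.
After op 6 (delete): buffer="yrqy" (len 4), cursors c1@0 c2@0 c4@0 c3@3, authorship ....
After op 7 (delete): buffer="yry" (len 3), cursors c1@0 c2@0 c4@0 c3@2, authorship ...
After op 8 (insert('i')): buffer="iiiyriy" (len 7), cursors c1@3 c2@3 c4@3 c3@6, authorship 124..3.
Authorship (.=original, N=cursor N): 1 2 4 . . 3 .
Index 2: author = 4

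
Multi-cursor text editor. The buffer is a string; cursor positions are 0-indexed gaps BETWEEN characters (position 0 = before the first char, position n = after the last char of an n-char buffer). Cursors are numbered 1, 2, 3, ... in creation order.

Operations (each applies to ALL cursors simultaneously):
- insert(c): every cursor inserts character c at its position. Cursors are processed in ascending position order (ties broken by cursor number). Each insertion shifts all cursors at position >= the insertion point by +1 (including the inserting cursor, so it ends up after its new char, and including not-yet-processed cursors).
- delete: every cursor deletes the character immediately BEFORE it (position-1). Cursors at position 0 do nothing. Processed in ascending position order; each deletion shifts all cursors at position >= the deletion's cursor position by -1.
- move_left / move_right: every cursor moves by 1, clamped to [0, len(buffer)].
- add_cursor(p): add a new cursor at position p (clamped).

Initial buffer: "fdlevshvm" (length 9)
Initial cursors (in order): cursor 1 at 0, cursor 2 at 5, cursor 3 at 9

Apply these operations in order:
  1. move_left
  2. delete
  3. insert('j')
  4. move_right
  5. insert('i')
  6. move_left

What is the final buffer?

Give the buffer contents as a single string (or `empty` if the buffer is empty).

After op 1 (move_left): buffer="fdlevshvm" (len 9), cursors c1@0 c2@4 c3@8, authorship .........
After op 2 (delete): buffer="fdlvshm" (len 7), cursors c1@0 c2@3 c3@6, authorship .......
After op 3 (insert('j')): buffer="jfdljvshjm" (len 10), cursors c1@1 c2@5 c3@9, authorship 1...2...3.
After op 4 (move_right): buffer="jfdljvshjm" (len 10), cursors c1@2 c2@6 c3@10, authorship 1...2...3.
After op 5 (insert('i')): buffer="jfidljvishjmi" (len 13), cursors c1@3 c2@8 c3@13, authorship 1.1..2.2..3.3
After op 6 (move_left): buffer="jfidljvishjmi" (len 13), cursors c1@2 c2@7 c3@12, authorship 1.1..2.2..3.3

Answer: jfidljvishjmi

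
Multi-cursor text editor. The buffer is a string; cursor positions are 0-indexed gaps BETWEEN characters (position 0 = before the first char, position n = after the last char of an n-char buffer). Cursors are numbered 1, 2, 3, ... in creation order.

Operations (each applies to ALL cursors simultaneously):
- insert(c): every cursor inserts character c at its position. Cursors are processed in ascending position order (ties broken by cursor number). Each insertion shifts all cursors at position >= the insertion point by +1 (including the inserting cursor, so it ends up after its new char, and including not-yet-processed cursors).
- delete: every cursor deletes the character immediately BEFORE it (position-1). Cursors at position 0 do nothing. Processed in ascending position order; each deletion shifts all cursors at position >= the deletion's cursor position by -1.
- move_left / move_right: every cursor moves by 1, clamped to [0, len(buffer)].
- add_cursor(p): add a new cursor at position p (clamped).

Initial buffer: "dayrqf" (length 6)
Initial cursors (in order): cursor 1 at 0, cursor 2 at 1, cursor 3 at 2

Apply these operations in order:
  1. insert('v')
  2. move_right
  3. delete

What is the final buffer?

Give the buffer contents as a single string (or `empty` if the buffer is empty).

Answer: vvvrqf

Derivation:
After op 1 (insert('v')): buffer="vdvavyrqf" (len 9), cursors c1@1 c2@3 c3@5, authorship 1.2.3....
After op 2 (move_right): buffer="vdvavyrqf" (len 9), cursors c1@2 c2@4 c3@6, authorship 1.2.3....
After op 3 (delete): buffer="vvvrqf" (len 6), cursors c1@1 c2@2 c3@3, authorship 123...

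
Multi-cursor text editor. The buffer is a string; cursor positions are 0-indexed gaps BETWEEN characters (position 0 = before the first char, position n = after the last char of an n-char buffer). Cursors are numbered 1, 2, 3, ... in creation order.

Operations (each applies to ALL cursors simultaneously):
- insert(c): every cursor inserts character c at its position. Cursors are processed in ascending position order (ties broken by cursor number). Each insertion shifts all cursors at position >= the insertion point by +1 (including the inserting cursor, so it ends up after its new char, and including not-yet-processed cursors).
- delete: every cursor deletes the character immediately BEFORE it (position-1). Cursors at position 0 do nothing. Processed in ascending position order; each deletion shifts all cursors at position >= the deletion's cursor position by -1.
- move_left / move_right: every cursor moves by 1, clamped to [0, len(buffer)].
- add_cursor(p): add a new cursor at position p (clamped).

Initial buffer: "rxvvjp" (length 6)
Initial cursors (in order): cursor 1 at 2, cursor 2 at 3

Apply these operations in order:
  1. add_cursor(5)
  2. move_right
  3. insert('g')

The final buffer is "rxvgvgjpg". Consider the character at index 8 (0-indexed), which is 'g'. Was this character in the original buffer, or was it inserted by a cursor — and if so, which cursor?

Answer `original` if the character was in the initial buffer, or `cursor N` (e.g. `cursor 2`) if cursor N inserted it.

After op 1 (add_cursor(5)): buffer="rxvvjp" (len 6), cursors c1@2 c2@3 c3@5, authorship ......
After op 2 (move_right): buffer="rxvvjp" (len 6), cursors c1@3 c2@4 c3@6, authorship ......
After op 3 (insert('g')): buffer="rxvgvgjpg" (len 9), cursors c1@4 c2@6 c3@9, authorship ...1.2..3
Authorship (.=original, N=cursor N): . . . 1 . 2 . . 3
Index 8: author = 3

Answer: cursor 3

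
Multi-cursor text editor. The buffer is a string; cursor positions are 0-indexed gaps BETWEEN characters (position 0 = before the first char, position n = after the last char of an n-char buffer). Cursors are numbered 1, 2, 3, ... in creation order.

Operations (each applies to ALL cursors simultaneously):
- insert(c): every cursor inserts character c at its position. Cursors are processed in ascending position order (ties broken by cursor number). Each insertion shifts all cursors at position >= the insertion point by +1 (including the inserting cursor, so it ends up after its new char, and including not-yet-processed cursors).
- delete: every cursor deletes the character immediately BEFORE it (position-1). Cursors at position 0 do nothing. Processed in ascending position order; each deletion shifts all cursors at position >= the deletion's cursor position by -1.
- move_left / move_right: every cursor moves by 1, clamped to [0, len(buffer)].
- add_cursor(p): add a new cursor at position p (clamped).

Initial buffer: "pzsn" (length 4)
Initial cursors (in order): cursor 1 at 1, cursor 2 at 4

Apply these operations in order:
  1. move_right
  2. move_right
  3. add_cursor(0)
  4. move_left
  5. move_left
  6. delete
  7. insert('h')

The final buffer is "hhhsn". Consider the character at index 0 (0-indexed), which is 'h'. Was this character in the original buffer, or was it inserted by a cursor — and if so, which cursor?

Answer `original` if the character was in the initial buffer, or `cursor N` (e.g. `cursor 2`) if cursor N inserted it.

Answer: cursor 1

Derivation:
After op 1 (move_right): buffer="pzsn" (len 4), cursors c1@2 c2@4, authorship ....
After op 2 (move_right): buffer="pzsn" (len 4), cursors c1@3 c2@4, authorship ....
After op 3 (add_cursor(0)): buffer="pzsn" (len 4), cursors c3@0 c1@3 c2@4, authorship ....
After op 4 (move_left): buffer="pzsn" (len 4), cursors c3@0 c1@2 c2@3, authorship ....
After op 5 (move_left): buffer="pzsn" (len 4), cursors c3@0 c1@1 c2@2, authorship ....
After op 6 (delete): buffer="sn" (len 2), cursors c1@0 c2@0 c3@0, authorship ..
After op 7 (insert('h')): buffer="hhhsn" (len 5), cursors c1@3 c2@3 c3@3, authorship 123..
Authorship (.=original, N=cursor N): 1 2 3 . .
Index 0: author = 1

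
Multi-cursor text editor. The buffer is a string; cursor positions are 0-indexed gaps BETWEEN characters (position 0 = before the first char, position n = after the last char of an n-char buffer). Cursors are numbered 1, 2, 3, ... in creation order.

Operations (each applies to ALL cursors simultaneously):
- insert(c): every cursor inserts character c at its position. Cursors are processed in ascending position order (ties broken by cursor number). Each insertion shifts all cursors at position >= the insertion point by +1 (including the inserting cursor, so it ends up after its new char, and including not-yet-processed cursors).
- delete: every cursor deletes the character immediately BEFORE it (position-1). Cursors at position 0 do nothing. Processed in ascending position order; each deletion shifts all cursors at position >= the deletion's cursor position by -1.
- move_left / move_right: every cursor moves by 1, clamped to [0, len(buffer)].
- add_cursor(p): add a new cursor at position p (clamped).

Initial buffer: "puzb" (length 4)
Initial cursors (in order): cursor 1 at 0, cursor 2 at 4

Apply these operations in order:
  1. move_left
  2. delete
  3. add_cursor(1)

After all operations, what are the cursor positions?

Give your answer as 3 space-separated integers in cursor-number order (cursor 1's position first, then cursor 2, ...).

Answer: 0 2 1

Derivation:
After op 1 (move_left): buffer="puzb" (len 4), cursors c1@0 c2@3, authorship ....
After op 2 (delete): buffer="pub" (len 3), cursors c1@0 c2@2, authorship ...
After op 3 (add_cursor(1)): buffer="pub" (len 3), cursors c1@0 c3@1 c2@2, authorship ...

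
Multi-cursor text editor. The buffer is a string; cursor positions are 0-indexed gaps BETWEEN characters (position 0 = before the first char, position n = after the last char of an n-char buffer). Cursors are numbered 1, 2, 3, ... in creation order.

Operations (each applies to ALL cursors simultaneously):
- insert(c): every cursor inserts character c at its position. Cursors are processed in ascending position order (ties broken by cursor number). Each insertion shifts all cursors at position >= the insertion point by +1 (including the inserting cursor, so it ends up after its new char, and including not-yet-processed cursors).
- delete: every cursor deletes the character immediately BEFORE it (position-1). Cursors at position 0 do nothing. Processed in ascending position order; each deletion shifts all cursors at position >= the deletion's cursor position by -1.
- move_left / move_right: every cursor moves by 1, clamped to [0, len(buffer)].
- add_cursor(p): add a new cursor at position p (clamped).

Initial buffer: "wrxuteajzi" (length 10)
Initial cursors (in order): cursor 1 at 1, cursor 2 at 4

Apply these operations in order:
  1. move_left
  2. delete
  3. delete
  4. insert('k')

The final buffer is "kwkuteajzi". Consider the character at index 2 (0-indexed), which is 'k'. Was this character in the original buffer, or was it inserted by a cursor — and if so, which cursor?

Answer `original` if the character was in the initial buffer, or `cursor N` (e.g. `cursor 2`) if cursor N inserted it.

After op 1 (move_left): buffer="wrxuteajzi" (len 10), cursors c1@0 c2@3, authorship ..........
After op 2 (delete): buffer="wruteajzi" (len 9), cursors c1@0 c2@2, authorship .........
After op 3 (delete): buffer="wuteajzi" (len 8), cursors c1@0 c2@1, authorship ........
After op 4 (insert('k')): buffer="kwkuteajzi" (len 10), cursors c1@1 c2@3, authorship 1.2.......
Authorship (.=original, N=cursor N): 1 . 2 . . . . . . .
Index 2: author = 2

Answer: cursor 2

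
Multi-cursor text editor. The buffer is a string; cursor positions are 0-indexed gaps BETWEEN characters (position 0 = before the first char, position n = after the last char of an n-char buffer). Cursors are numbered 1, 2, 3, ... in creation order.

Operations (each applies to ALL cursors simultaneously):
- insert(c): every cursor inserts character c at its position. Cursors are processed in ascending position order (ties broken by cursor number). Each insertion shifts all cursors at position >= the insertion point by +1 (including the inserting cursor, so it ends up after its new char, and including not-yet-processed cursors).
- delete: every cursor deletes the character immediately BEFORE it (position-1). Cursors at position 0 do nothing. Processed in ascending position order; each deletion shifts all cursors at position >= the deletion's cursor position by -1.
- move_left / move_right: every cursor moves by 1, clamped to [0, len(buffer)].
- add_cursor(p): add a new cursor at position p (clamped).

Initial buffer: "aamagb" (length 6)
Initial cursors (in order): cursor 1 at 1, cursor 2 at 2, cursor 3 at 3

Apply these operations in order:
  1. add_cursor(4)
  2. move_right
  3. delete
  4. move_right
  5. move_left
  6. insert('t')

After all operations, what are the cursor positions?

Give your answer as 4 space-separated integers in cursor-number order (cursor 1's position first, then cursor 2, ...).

After op 1 (add_cursor(4)): buffer="aamagb" (len 6), cursors c1@1 c2@2 c3@3 c4@4, authorship ......
After op 2 (move_right): buffer="aamagb" (len 6), cursors c1@2 c2@3 c3@4 c4@5, authorship ......
After op 3 (delete): buffer="ab" (len 2), cursors c1@1 c2@1 c3@1 c4@1, authorship ..
After op 4 (move_right): buffer="ab" (len 2), cursors c1@2 c2@2 c3@2 c4@2, authorship ..
After op 5 (move_left): buffer="ab" (len 2), cursors c1@1 c2@1 c3@1 c4@1, authorship ..
After op 6 (insert('t')): buffer="attttb" (len 6), cursors c1@5 c2@5 c3@5 c4@5, authorship .1234.

Answer: 5 5 5 5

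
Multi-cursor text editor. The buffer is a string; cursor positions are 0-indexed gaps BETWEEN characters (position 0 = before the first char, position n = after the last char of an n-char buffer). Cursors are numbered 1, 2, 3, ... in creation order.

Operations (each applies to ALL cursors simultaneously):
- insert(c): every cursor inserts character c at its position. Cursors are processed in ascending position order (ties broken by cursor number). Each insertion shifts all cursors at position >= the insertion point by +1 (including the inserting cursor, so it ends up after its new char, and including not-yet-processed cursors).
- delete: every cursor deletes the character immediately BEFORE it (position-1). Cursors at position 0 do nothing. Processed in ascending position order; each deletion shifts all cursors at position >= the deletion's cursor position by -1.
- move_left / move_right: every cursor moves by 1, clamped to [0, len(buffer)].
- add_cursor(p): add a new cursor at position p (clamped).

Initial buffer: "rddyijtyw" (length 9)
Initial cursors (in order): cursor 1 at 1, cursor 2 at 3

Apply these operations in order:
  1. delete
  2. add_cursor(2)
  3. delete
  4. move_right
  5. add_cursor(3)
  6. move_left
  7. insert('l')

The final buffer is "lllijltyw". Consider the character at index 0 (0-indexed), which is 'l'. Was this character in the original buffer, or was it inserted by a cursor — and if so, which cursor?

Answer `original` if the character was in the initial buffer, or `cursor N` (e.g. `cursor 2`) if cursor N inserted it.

Answer: cursor 1

Derivation:
After op 1 (delete): buffer="dyijtyw" (len 7), cursors c1@0 c2@1, authorship .......
After op 2 (add_cursor(2)): buffer="dyijtyw" (len 7), cursors c1@0 c2@1 c3@2, authorship .......
After op 3 (delete): buffer="ijtyw" (len 5), cursors c1@0 c2@0 c3@0, authorship .....
After op 4 (move_right): buffer="ijtyw" (len 5), cursors c1@1 c2@1 c3@1, authorship .....
After op 5 (add_cursor(3)): buffer="ijtyw" (len 5), cursors c1@1 c2@1 c3@1 c4@3, authorship .....
After op 6 (move_left): buffer="ijtyw" (len 5), cursors c1@0 c2@0 c3@0 c4@2, authorship .....
After op 7 (insert('l')): buffer="lllijltyw" (len 9), cursors c1@3 c2@3 c3@3 c4@6, authorship 123..4...
Authorship (.=original, N=cursor N): 1 2 3 . . 4 . . .
Index 0: author = 1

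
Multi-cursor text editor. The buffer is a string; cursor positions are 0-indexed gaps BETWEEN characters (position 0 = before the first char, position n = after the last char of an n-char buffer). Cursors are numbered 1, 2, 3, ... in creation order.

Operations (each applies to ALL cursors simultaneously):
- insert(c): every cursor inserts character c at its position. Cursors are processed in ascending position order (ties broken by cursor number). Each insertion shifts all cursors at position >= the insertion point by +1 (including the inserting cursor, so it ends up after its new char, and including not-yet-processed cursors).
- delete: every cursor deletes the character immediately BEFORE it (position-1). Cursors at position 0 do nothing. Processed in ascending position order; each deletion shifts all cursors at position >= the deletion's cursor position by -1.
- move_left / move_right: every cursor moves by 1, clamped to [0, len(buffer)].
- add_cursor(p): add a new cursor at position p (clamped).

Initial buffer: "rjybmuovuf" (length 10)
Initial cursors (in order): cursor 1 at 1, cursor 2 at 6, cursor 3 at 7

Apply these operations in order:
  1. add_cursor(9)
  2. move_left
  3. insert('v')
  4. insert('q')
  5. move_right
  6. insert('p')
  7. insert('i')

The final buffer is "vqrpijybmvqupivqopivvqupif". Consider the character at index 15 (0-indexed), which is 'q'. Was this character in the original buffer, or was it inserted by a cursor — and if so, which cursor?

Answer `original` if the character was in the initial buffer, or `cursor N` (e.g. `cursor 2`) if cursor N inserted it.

Answer: cursor 3

Derivation:
After op 1 (add_cursor(9)): buffer="rjybmuovuf" (len 10), cursors c1@1 c2@6 c3@7 c4@9, authorship ..........
After op 2 (move_left): buffer="rjybmuovuf" (len 10), cursors c1@0 c2@5 c3@6 c4@8, authorship ..........
After op 3 (insert('v')): buffer="vrjybmvuvovvuf" (len 14), cursors c1@1 c2@7 c3@9 c4@12, authorship 1.....2.3..4..
After op 4 (insert('q')): buffer="vqrjybmvquvqovvquf" (len 18), cursors c1@2 c2@9 c3@12 c4@16, authorship 11.....22.33..44..
After op 5 (move_right): buffer="vqrjybmvquvqovvquf" (len 18), cursors c1@3 c2@10 c3@13 c4@17, authorship 11.....22.33..44..
After op 6 (insert('p')): buffer="vqrpjybmvqupvqopvvqupf" (len 22), cursors c1@4 c2@12 c3@16 c4@21, authorship 11.1....22.233.3.44.4.
After op 7 (insert('i')): buffer="vqrpijybmvqupivqopivvqupif" (len 26), cursors c1@5 c2@14 c3@19 c4@25, authorship 11.11....22.2233.33.44.44.
Authorship (.=original, N=cursor N): 1 1 . 1 1 . . . . 2 2 . 2 2 3 3 . 3 3 . 4 4 . 4 4 .
Index 15: author = 3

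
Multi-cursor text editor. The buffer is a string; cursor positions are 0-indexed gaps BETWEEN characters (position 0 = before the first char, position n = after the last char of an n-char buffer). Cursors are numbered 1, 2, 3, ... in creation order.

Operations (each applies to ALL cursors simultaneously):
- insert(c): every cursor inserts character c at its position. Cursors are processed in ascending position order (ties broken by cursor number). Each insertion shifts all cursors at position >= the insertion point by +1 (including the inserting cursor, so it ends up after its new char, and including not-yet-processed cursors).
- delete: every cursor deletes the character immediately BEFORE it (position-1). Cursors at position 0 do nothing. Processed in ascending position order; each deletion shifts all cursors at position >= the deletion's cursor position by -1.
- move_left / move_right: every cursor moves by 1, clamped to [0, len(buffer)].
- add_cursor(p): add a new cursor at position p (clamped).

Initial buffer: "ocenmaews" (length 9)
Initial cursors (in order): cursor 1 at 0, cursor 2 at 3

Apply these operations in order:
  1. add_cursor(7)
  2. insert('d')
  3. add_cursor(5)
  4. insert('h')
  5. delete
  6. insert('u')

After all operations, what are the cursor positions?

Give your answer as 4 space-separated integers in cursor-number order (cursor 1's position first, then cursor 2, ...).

After op 1 (add_cursor(7)): buffer="ocenmaews" (len 9), cursors c1@0 c2@3 c3@7, authorship .........
After op 2 (insert('d')): buffer="docednmaedws" (len 12), cursors c1@1 c2@5 c3@10, authorship 1...2....3..
After op 3 (add_cursor(5)): buffer="docednmaedws" (len 12), cursors c1@1 c2@5 c4@5 c3@10, authorship 1...2....3..
After op 4 (insert('h')): buffer="dhocedhhnmaedhws" (len 16), cursors c1@2 c2@8 c4@8 c3@14, authorship 11...224....33..
After op 5 (delete): buffer="docednmaedws" (len 12), cursors c1@1 c2@5 c4@5 c3@10, authorship 1...2....3..
After op 6 (insert('u')): buffer="duoceduunmaeduws" (len 16), cursors c1@2 c2@8 c4@8 c3@14, authorship 11...224....33..

Answer: 2 8 14 8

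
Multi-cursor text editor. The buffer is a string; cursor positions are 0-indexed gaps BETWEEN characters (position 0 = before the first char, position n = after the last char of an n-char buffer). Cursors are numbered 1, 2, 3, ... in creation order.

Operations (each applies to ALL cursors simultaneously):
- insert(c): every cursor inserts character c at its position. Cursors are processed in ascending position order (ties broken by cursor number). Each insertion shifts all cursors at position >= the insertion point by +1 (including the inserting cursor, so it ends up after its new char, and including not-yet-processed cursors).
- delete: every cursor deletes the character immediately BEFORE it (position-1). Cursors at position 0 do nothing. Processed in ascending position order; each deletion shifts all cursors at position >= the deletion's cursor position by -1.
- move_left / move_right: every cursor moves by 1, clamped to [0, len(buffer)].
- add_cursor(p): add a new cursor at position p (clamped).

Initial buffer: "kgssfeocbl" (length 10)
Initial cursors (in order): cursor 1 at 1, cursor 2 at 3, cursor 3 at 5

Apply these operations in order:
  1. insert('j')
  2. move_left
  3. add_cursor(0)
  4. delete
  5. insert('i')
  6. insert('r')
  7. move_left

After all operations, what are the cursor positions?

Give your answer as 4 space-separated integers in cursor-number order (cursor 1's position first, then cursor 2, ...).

Answer: 3 7 11 3

Derivation:
After op 1 (insert('j')): buffer="kjgsjsfjeocbl" (len 13), cursors c1@2 c2@5 c3@8, authorship .1..2..3.....
After op 2 (move_left): buffer="kjgsjsfjeocbl" (len 13), cursors c1@1 c2@4 c3@7, authorship .1..2..3.....
After op 3 (add_cursor(0)): buffer="kjgsjsfjeocbl" (len 13), cursors c4@0 c1@1 c2@4 c3@7, authorship .1..2..3.....
After op 4 (delete): buffer="jgjsjeocbl" (len 10), cursors c1@0 c4@0 c2@2 c3@4, authorship 1.2.3.....
After op 5 (insert('i')): buffer="iijgijsijeocbl" (len 14), cursors c1@2 c4@2 c2@5 c3@8, authorship 141.22.33.....
After op 6 (insert('r')): buffer="iirrjgirjsirjeocbl" (len 18), cursors c1@4 c4@4 c2@8 c3@12, authorship 14141.222.333.....
After op 7 (move_left): buffer="iirrjgirjsirjeocbl" (len 18), cursors c1@3 c4@3 c2@7 c3@11, authorship 14141.222.333.....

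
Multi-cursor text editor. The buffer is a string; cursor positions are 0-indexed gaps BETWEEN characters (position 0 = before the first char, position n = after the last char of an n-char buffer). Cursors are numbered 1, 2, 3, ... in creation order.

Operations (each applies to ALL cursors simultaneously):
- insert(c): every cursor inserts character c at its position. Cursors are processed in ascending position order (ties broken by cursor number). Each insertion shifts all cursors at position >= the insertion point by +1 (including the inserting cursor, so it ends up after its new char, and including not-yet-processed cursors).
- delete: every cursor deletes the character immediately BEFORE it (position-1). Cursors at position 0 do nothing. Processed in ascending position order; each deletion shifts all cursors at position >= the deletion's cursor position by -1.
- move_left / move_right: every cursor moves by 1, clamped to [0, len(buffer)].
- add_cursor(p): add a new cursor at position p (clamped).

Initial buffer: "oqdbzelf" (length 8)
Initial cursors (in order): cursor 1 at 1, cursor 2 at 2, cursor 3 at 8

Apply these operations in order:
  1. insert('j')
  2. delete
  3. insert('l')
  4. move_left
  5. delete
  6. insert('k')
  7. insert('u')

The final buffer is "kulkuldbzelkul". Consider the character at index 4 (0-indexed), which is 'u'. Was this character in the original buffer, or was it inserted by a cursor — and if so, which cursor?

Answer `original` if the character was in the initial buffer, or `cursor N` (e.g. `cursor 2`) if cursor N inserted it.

Answer: cursor 2

Derivation:
After op 1 (insert('j')): buffer="ojqjdbzelfj" (len 11), cursors c1@2 c2@4 c3@11, authorship .1.2......3
After op 2 (delete): buffer="oqdbzelf" (len 8), cursors c1@1 c2@2 c3@8, authorship ........
After op 3 (insert('l')): buffer="olqldbzelfl" (len 11), cursors c1@2 c2@4 c3@11, authorship .1.2......3
After op 4 (move_left): buffer="olqldbzelfl" (len 11), cursors c1@1 c2@3 c3@10, authorship .1.2......3
After op 5 (delete): buffer="lldbzell" (len 8), cursors c1@0 c2@1 c3@7, authorship 12.....3
After op 6 (insert('k')): buffer="klkldbzelkl" (len 11), cursors c1@1 c2@3 c3@10, authorship 1122.....33
After op 7 (insert('u')): buffer="kulkuldbzelkul" (len 14), cursors c1@2 c2@5 c3@13, authorship 111222.....333
Authorship (.=original, N=cursor N): 1 1 1 2 2 2 . . . . . 3 3 3
Index 4: author = 2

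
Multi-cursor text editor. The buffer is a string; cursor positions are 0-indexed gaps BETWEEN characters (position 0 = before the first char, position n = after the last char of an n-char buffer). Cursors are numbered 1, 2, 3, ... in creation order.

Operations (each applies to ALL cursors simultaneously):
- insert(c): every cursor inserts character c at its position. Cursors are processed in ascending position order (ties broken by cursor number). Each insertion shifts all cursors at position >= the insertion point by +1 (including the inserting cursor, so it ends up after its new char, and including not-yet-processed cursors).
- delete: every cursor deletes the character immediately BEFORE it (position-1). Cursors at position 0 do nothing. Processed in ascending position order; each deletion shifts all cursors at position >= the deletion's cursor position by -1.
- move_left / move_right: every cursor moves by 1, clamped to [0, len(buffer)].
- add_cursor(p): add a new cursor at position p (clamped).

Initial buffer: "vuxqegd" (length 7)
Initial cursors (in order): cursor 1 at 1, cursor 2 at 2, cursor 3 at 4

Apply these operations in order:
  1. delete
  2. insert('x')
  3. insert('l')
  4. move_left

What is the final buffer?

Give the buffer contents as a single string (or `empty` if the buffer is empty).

Answer: xxllxxlegd

Derivation:
After op 1 (delete): buffer="xegd" (len 4), cursors c1@0 c2@0 c3@1, authorship ....
After op 2 (insert('x')): buffer="xxxxegd" (len 7), cursors c1@2 c2@2 c3@4, authorship 12.3...
After op 3 (insert('l')): buffer="xxllxxlegd" (len 10), cursors c1@4 c2@4 c3@7, authorship 1212.33...
After op 4 (move_left): buffer="xxllxxlegd" (len 10), cursors c1@3 c2@3 c3@6, authorship 1212.33...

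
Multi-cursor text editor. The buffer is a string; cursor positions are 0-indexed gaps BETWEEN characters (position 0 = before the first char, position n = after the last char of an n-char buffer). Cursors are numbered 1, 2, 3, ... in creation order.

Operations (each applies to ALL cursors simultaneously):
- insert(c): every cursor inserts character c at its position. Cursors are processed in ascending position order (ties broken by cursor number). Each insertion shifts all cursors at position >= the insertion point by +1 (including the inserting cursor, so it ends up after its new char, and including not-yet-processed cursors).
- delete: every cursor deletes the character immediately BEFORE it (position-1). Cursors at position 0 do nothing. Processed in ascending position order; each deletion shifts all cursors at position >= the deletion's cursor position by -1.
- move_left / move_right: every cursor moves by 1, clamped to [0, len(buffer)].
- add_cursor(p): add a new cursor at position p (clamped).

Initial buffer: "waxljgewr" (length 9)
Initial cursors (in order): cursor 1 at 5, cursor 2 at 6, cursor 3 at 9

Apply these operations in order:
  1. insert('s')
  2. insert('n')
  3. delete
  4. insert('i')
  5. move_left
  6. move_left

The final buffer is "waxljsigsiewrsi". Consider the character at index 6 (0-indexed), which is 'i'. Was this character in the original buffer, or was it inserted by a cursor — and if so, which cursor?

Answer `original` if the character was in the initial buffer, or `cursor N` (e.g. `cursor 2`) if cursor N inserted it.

After op 1 (insert('s')): buffer="waxljsgsewrs" (len 12), cursors c1@6 c2@8 c3@12, authorship .....1.2...3
After op 2 (insert('n')): buffer="waxljsngsnewrsn" (len 15), cursors c1@7 c2@10 c3@15, authorship .....11.22...33
After op 3 (delete): buffer="waxljsgsewrs" (len 12), cursors c1@6 c2@8 c3@12, authorship .....1.2...3
After op 4 (insert('i')): buffer="waxljsigsiewrsi" (len 15), cursors c1@7 c2@10 c3@15, authorship .....11.22...33
After op 5 (move_left): buffer="waxljsigsiewrsi" (len 15), cursors c1@6 c2@9 c3@14, authorship .....11.22...33
After op 6 (move_left): buffer="waxljsigsiewrsi" (len 15), cursors c1@5 c2@8 c3@13, authorship .....11.22...33
Authorship (.=original, N=cursor N): . . . . . 1 1 . 2 2 . . . 3 3
Index 6: author = 1

Answer: cursor 1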